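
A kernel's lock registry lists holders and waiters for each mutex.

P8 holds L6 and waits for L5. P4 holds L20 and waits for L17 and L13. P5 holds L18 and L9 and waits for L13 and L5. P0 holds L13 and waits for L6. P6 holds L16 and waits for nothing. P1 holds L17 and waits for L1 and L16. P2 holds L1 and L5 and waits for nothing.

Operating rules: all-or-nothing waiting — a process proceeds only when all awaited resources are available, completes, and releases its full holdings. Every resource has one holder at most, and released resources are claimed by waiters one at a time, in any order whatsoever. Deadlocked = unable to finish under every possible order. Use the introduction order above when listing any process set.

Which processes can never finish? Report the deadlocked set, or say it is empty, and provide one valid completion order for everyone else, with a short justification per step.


No process is deadlocked.
Key observation: every chain of waits terminates; starting from the processes that wait on nothing, all the rest unlock in turn.
The rest can finish in the order P2, P8, P6, P0, P5, P1, P4.
Walking it through:
  P2 waits on nothing -> runs at once and releases L1 and L5
  P8: everything it awaited (L5) is free; runs, freeing L6
  P6 waits on nothing -> runs at once and releases L16
  P0: everything it awaited (L6) is free; runs, freeing L13
  P5: everything it awaited (L13 and L5) is free; runs, freeing L18 and L9
  P1: everything it awaited (L1 and L16) is free; runs, freeing L17
  P4: everything it awaited (L17 and L13) is free; runs, freeing L20


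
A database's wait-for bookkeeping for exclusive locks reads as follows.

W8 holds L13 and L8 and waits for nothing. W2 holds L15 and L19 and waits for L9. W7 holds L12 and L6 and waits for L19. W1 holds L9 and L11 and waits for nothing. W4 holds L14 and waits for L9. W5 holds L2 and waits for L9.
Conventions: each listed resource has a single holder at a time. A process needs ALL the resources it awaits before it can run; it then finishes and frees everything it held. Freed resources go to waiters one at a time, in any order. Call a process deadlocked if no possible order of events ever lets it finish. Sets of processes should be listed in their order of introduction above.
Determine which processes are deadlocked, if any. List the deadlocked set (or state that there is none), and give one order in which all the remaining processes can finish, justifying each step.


No process is deadlocked.
Key observation: there is no circular wait here — follow any chain and it reaches a process that is free to run now.
A valid finishing order for the others: W8, W1, W5, W4, W2, W7.
Verifying each step:
  W8: no waits; runs immediately, freeing L13 and L8
  W1: no waits; runs immediately, freeing L9 and L11
  W5 waits on L9 — all released -> runs and releases L2
  W4 waits on L9 — all released -> runs and releases L14
  W2 waits on L9 — all released -> runs and releases L15 and L19
  W7 waits on L19 — all released -> runs and releases L12 and L6


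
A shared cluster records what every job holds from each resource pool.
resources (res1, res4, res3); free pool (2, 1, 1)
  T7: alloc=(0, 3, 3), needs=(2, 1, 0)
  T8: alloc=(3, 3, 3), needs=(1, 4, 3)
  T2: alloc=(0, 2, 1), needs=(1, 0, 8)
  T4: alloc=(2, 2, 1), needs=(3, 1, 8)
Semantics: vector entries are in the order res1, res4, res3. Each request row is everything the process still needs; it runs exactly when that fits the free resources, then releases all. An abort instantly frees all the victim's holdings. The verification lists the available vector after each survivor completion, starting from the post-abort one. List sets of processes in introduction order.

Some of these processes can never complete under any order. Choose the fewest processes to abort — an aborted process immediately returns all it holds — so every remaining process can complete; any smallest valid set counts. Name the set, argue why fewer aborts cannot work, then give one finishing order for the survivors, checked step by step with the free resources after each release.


Minimum abort set: T4.
Key observation: T2 had no path to completion before; after the abort of T4 ((2, 2, 1) returned), step 3 is where it fits.
Minimality: the empty abort set fails — the state is deadlocked as it stands.
Survivors finish in the order: T7, T8, T2. Verifying each step (pool after the aborts first):
  pool = (4, 3, 2)
  run T7 (needs (2, 1, 0), free (4, 3, 2)); after release of (0, 3, 3) the pool is (4, 6, 5)
  run T8 (needs (1, 4, 3), free (4, 6, 5)); after release of (3, 3, 3) the pool is (7, 9, 8)
  run T2 (needs (1, 0, 8), free (7, 9, 8)); after release of (0, 2, 1) the pool is (7, 11, 9)


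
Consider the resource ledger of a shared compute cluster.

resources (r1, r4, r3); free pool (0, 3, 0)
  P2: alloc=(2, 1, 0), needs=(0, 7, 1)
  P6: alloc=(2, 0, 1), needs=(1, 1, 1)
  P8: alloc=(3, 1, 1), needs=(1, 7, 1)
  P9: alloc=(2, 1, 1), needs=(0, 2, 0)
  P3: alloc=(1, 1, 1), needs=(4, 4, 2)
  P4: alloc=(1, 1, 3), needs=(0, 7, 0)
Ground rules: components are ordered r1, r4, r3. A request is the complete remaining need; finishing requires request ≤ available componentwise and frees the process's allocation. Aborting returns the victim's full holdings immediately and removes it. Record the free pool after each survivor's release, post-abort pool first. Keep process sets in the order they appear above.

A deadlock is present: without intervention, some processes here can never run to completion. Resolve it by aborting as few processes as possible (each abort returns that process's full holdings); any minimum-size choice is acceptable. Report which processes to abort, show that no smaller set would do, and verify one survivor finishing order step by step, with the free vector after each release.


The answer: abort P2 and P8.
Key observation: no ordering could ever have run P4 before the abort of P2 and P8; with (5, 2, 1) back in the pool it fits at step 4.
No one abort is enough; case by case: P2 alone leaves P8 blocked (short on r4); P6 alone leaves P2 blocked (short on r4); P8 alone leaves P2 blocked (short on r4); P9 alone leaves P2 blocked (short on r4); P3 alone leaves P2 blocked (short on r4); P4 alone leaves P2 blocked (short on r4).
The survivors complete as P9, P6, P3, P4. Step-by-step check (starting from the post-abort pool):
  pool = (5, 5, 1)
  P9: need (0, 2, 0) fits (5, 5, 1); releases (2, 1, 1), pool now (7, 6, 2)
  P6: need (1, 1, 1) fits (7, 6, 2); releases (2, 0, 1), pool now (9, 6, 3)
  P3: need (4, 4, 2) fits (9, 6, 3); releases (1, 1, 1), pool now (10, 7, 4)
  P4: need (0, 7, 0) fits (10, 7, 4); releases (1, 1, 3), pool now (11, 8, 7)


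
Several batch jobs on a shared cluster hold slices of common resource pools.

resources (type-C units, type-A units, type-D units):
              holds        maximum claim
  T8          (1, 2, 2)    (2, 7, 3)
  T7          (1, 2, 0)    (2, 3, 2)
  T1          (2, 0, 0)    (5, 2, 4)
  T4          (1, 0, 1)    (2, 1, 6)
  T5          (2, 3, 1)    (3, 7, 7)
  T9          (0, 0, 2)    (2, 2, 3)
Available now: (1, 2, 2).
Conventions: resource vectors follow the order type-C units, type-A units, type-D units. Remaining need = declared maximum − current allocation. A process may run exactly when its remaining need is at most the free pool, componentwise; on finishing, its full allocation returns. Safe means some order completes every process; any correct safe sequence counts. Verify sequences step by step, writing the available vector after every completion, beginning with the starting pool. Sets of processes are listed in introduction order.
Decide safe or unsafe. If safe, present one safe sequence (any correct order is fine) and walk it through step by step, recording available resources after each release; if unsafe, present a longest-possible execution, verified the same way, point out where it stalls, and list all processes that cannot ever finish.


UNSAFE — no complete ordering exists.
Key observation: after T7, T9 the pool peaks at (2, 4, 4), and each blocked process is short somewhere: T8 on type-A units; T1 on type-C units; T4 on type-D units; T5 on type-D units.
The run T7, T9 cannot be extended any further. Check, step by step:
  pool = (1, 2, 2)
  run T7 (needs (1, 1, 2), free (1, 2, 2)); after release of (1, 2, 0) the pool is (2, 4, 2)
  run T9 (needs (2, 2, 1), free (2, 4, 2)); after release of (0, 0, 2) the pool is (2, 4, 4)
  blocked: T8 wants (1, 5, 1), pool (2, 4, 4) — not enough type-A units
  blocked: T1 wants (3, 2, 4), pool (2, 4, 4) — not enough type-C units
  blocked: T4 wants (1, 1, 5), pool (2, 4, 4) — not enough type-D units
  blocked: T5 wants (1, 4, 6), pool (2, 4, 4) — not enough type-D units
Permanently blocked: T8, T1, T4 and T5.


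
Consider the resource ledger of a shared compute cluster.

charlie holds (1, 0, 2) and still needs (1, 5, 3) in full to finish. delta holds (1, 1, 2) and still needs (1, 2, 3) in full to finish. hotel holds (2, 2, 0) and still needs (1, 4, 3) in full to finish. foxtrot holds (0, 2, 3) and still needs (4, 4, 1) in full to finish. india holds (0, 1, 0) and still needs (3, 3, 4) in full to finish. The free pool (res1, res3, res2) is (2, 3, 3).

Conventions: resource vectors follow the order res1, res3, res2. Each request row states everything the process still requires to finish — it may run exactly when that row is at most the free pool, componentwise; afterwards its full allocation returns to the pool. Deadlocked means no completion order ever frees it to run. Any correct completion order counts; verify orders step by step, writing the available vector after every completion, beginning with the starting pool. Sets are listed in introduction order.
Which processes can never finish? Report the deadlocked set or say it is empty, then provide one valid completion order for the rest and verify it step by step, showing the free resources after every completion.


No process is deadlocked.
Key observation: beginning at delta, releases accumulate fast enough that every process eventually fits.
The rest can finish in the order delta, india, hotel, charlie, foxtrot. Check, step by step:
  pool = (2, 3, 3)
  delta needs (1, 2, 3) <= (2, 3, 3) -> finishes; pool += (1, 1, 2) = (3, 4, 5)
  india needs (3, 3, 4) <= (3, 4, 5) -> finishes; pool += (0, 1, 0) = (3, 5, 5)
  hotel needs (1, 4, 3) <= (3, 5, 5) -> finishes; pool += (2, 2, 0) = (5, 7, 5)
  charlie needs (1, 5, 3) <= (5, 7, 5) -> finishes; pool += (1, 0, 2) = (6, 7, 7)
  foxtrot needs (4, 4, 1) <= (6, 7, 7) -> finishes; pool += (0, 2, 3) = (6, 9, 10)


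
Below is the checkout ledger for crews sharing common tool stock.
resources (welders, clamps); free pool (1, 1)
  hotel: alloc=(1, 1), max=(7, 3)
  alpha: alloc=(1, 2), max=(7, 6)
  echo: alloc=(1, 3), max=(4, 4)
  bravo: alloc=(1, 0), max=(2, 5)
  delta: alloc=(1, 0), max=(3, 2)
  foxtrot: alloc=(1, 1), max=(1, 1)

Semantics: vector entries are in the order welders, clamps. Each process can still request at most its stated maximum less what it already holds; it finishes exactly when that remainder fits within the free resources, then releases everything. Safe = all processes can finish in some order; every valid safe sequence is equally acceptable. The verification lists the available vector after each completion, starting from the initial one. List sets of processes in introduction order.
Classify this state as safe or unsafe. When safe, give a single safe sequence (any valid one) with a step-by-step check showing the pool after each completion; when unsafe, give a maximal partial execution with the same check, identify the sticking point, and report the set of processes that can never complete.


The state is UNSAFE.
Key observation: the wall is welders: completing foxtrot, delta, echo, bravo brings the pool only to (5, 5), and all the rest need more.
Going as far as possible: foxtrot, delta, echo, bravo; after that, nothing fits. Check, step by step:
  pool = (1, 1)
  foxtrot: need (0, 0) fits (1, 1); releases (1, 1), pool now (2, 2)
  delta: need (2, 2) fits (2, 2); releases (1, 0), pool now (3, 2)
  echo: need (3, 1) fits (3, 2); releases (1, 3), pool now (4, 5)
  bravo: need (1, 5) fits (4, 5); releases (1, 0), pool now (5, 5)
  hotel still needs (6, 2) but only (5, 5) is free — short on welders
  alpha still needs (6, 4) but only (5, 5) is free — short on welders
Permanently blocked: hotel and alpha.


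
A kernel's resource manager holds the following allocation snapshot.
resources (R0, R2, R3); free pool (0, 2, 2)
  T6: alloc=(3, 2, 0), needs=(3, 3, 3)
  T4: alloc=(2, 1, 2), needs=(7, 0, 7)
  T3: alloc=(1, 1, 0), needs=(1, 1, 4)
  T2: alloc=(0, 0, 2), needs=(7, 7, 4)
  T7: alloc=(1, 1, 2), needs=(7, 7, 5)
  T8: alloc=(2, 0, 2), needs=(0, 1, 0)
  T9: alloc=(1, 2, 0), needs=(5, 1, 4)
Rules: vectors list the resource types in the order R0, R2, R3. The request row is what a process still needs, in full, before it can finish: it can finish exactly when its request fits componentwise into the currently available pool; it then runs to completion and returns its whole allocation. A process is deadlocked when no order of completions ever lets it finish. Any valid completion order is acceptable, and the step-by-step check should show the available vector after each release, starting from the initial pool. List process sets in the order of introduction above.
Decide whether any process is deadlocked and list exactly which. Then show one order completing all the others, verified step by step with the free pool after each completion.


Nothing here is deadlocked.
Key observation: T8 leads a chain of completions in which each release enables another process.
A valid finishing order for the others: T8, T3, T6, T9, T2, T7, T4. Verifying each step:
  pool = (0, 2, 2)
  T8 needs (0, 1, 0) <= (0, 2, 2) -> finishes; pool += (2, 0, 2) = (2, 2, 4)
  T3 needs (1, 1, 4) <= (2, 2, 4) -> finishes; pool += (1, 1, 0) = (3, 3, 4)
  T6 needs (3, 3, 3) <= (3, 3, 4) -> finishes; pool += (3, 2, 0) = (6, 5, 4)
  T9 needs (5, 1, 4) <= (6, 5, 4) -> finishes; pool += (1, 2, 0) = (7, 7, 4)
  T2 needs (7, 7, 4) <= (7, 7, 4) -> finishes; pool += (0, 0, 2) = (7, 7, 6)
  T7 needs (7, 7, 5) <= (7, 7, 6) -> finishes; pool += (1, 1, 2) = (8, 8, 8)
  T4 needs (7, 0, 7) <= (8, 8, 8) -> finishes; pool += (2, 1, 2) = (10, 9, 10)


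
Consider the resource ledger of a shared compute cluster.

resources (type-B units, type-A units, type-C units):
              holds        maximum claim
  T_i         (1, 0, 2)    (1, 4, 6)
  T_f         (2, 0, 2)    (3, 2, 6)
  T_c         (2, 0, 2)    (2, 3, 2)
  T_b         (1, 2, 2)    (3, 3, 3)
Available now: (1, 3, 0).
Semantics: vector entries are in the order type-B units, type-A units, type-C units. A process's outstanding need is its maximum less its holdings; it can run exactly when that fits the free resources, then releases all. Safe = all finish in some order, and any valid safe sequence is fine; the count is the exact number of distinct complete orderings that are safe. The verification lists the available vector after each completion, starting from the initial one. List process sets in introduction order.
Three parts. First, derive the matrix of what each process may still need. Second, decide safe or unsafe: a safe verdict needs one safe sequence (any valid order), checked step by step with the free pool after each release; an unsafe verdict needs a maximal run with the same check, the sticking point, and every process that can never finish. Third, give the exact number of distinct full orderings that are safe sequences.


(1) Need matrix, components ordered type-B units, type-A units, type-C units:
  T_i: (0, 4, 4)
  T_f: (1, 2, 4)
  T_c: (0, 3, 0)
  T_b: (2, 1, 1)
(2) SAFE — a valid safe sequence is T_c, T_b, T_f, T_i.
Key observation: the first exact fit in this order is T_c — it needs (0, 3, 0) with (1, 3, 0) free, meeting a requested resource to the last unit.
Step-by-step check:
  pool = (1, 3, 0)
  run T_c (needs (0, 3, 0), free (1, 3, 0)); after release of (2, 0, 2) the pool is (3, 3, 2)
  run T_b (needs (2, 1, 1), free (3, 3, 2)); after release of (1, 2, 2) the pool is (4, 5, 4)
  run T_f (needs (1, 2, 4), free (4, 5, 4)); after release of (2, 0, 2) the pool is (6, 5, 6)
  run T_i (needs (0, 4, 4), free (6, 5, 6)); after release of (1, 0, 2) the pool is (7, 5, 8)
(3) Precisely 2 of the possible complete orderings are safe sequences.


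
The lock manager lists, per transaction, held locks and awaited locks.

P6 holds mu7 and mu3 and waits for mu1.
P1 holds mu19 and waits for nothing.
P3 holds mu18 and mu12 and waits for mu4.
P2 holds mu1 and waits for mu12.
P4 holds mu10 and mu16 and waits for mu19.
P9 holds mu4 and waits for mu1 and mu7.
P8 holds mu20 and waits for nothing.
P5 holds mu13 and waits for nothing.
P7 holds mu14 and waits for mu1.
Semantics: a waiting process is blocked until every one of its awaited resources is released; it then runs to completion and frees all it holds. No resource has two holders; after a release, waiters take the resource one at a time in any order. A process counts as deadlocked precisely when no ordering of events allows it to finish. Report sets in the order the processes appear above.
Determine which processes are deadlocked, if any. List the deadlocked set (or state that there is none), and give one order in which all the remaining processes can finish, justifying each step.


Deadlocked set: P6, P3, P2, P9 and P7.
Key observation: the wait chain closes on itself along P6 -> P2 -> P3 -> P9 -> P6; P7 waits into the deadlock from upstream.
One completion order for the rest: P1, P4, P8, P5.
Walking it through:
  P1 waits on nothing -> runs at once and releases mu19
  P4 waits on mu19 — all released -> runs and releases mu10 and mu16
  P8 waits on nothing -> runs at once and releases mu20
  P5 waits on nothing -> runs at once and releases mu13


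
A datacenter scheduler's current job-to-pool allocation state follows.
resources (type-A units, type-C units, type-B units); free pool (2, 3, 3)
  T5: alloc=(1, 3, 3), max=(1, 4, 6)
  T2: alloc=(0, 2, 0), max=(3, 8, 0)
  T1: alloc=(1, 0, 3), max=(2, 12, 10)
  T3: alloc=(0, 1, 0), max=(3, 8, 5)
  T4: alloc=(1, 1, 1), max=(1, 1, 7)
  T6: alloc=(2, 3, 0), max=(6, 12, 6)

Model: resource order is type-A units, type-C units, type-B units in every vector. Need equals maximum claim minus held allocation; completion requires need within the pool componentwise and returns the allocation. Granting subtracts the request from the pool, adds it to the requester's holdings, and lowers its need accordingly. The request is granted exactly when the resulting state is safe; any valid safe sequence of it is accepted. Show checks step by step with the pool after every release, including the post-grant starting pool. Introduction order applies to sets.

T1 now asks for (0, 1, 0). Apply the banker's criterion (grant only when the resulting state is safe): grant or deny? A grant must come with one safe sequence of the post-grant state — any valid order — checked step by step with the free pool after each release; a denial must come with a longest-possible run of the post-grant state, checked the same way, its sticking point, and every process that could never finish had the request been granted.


GRANT: granting preserves safety; a valid post-grant sequence is T5, T4, T2, T3, T6, T1.
Key observation: post-grant, (2, 2, 3) remains, and an order beginning with T5 completes everyone.
Check on the post-grant state, step by step:
  pool = (2, 2, 3)
  T5 needs (0, 1, 3) <= (2, 2, 3) -> finishes; pool += (1, 3, 3) = (3, 5, 6)
  T4 needs (0, 0, 6) <= (3, 5, 6) -> finishes; pool += (1, 1, 1) = (4, 6, 7)
  T2 needs (3, 6, 0) <= (4, 6, 7) -> finishes; pool += (0, 2, 0) = (4, 8, 7)
  T3 needs (3, 7, 5) <= (4, 8, 7) -> finishes; pool += (0, 1, 0) = (4, 9, 7)
  T6 needs (4, 9, 6) <= (4, 9, 7) -> finishes; pool += (2, 3, 0) = (6, 12, 7)
  T1 needs (1, 11, 7) <= (6, 12, 7) -> finishes; pool += (1, 1, 3) = (7, 13, 10)


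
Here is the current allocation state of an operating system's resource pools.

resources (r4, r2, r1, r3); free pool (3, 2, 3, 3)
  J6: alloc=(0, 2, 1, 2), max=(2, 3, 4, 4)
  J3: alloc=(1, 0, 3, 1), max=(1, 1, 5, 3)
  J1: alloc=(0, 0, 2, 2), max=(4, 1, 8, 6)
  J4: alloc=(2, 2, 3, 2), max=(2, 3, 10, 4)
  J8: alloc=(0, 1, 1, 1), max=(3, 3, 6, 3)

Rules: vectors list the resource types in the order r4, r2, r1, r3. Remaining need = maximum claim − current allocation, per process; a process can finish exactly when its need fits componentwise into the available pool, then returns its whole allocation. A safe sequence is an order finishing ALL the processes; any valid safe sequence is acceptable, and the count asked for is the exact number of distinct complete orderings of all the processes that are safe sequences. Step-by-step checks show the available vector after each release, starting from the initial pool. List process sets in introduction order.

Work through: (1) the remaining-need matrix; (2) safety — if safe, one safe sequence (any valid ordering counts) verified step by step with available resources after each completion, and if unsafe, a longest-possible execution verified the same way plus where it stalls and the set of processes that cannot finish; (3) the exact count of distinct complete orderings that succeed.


(1) Outstanding need per process (order r4, r2, r1, r3):
  J6: (2, 1, 3, 2)
  J3: (0, 1, 2, 2)
  J1: (4, 1, 6, 4)
  J4: (0, 1, 7, 2)
  J8: (3, 2, 5, 2)
(2) SAFE, for example via the order J3, J6, J4, J1, J8.
Key observation: at J4 the run first touches a limit — (0, 1, 7, 2) against (4, 4, 7, 6), exact on a resource it actually requests.
Check, step by step:
  pool = (3, 2, 3, 3)
  run J3 (needs (0, 1, 2, 2), free (3, 2, 3, 3)); after release of (1, 0, 3, 1) the pool is (4, 2, 6, 4)
  run J6 (needs (2, 1, 3, 2), free (4, 2, 6, 4)); after release of (0, 2, 1, 2) the pool is (4, 4, 7, 6)
  run J4 (needs (0, 1, 7, 2), free (4, 4, 7, 6)); after release of (2, 2, 3, 2) the pool is (6, 6, 10, 8)
  run J1 (needs (4, 1, 6, 4), free (6, 6, 10, 8)); after release of (0, 0, 2, 2) the pool is (6, 6, 12, 10)
  run J8 (needs (3, 2, 5, 2), free (6, 6, 12, 10)); after release of (0, 1, 1, 1) the pool is (6, 7, 13, 11)
(3) Exactly 24 of the possible complete orderings are safe sequences.


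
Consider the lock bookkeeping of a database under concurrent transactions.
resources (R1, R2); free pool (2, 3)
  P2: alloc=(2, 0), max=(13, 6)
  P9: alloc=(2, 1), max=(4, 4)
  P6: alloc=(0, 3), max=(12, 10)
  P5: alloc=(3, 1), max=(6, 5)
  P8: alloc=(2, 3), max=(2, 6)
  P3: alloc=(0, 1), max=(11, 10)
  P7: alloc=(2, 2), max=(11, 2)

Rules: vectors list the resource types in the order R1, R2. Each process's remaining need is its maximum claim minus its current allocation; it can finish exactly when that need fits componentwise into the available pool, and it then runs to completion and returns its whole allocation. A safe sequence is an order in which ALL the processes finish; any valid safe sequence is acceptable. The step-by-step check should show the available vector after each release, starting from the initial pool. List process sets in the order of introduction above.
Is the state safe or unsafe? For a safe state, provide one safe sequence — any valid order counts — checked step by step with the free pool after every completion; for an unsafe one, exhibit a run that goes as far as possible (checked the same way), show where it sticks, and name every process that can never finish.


SAFE, for example via the order P8, P9, P5, P7, P2, P3, P6.
Key observation: the first exact fit in this order is P8 — it needs (0, 3) with (2, 3) free, meeting a requested resource to the last unit.
Walking it through:
  pool = (2, 3)
  P8: need (0, 3) fits (2, 3); releases (2, 3), pool now (4, 6)
  P9: need (2, 3) fits (4, 6); releases (2, 1), pool now (6, 7)
  P5: need (3, 4) fits (6, 7); releases (3, 1), pool now (9, 8)
  P7: need (9, 0) fits (9, 8); releases (2, 2), pool now (11, 10)
  P2: need (11, 6) fits (11, 10); releases (2, 0), pool now (13, 10)
  P3: need (11, 9) fits (13, 10); releases (0, 1), pool now (13, 11)
  P6: need (12, 7) fits (13, 11); releases (0, 3), pool now (13, 14)


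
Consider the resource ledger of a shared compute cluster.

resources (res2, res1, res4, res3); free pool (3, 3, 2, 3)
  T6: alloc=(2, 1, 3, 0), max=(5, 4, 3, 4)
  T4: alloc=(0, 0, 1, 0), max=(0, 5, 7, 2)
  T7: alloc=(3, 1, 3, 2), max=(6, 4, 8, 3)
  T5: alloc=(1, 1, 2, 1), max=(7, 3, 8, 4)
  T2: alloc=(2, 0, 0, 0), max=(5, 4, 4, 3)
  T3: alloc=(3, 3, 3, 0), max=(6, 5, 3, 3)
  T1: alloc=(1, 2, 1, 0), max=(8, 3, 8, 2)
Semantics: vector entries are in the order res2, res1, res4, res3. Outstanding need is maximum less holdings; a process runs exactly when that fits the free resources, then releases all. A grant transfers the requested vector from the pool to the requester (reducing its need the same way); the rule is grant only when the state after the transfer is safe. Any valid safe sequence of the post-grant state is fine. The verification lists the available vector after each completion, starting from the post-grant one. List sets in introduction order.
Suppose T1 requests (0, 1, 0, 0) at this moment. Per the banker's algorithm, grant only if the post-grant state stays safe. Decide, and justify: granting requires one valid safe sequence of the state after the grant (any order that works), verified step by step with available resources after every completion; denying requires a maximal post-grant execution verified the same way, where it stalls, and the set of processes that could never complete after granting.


GRANT — the state after the grant stays safe, e.g. via T3, T7, T6, T2, T4, T5, T1.
Key observation: post-grant, (3, 2, 2, 3) remains, and an order beginning with T3 completes everyone.
Verifying the post-grant state step by step:
  pool = (3, 2, 2, 3)
  run T3 (needs (3, 2, 0, 3), free (3, 2, 2, 3)); after release of (3, 3, 3, 0) the pool is (6, 5, 5, 3)
  run T7 (needs (3, 3, 5, 1), free (6, 5, 5, 3)); after release of (3, 1, 3, 2) the pool is (9, 6, 8, 5)
  run T6 (needs (3, 3, 0, 4), free (9, 6, 8, 5)); after release of (2, 1, 3, 0) the pool is (11, 7, 11, 5)
  run T2 (needs (3, 4, 4, 3), free (11, 7, 11, 5)); after release of (2, 0, 0, 0) the pool is (13, 7, 11, 5)
  run T4 (needs (0, 5, 6, 2), free (13, 7, 11, 5)); after release of (0, 0, 1, 0) the pool is (13, 7, 12, 5)
  run T5 (needs (6, 2, 6, 3), free (13, 7, 12, 5)); after release of (1, 1, 2, 1) the pool is (14, 8, 14, 6)
  run T1 (needs (7, 0, 7, 2), free (14, 8, 14, 6)); after release of (1, 3, 1, 0) the pool is (15, 11, 15, 6)


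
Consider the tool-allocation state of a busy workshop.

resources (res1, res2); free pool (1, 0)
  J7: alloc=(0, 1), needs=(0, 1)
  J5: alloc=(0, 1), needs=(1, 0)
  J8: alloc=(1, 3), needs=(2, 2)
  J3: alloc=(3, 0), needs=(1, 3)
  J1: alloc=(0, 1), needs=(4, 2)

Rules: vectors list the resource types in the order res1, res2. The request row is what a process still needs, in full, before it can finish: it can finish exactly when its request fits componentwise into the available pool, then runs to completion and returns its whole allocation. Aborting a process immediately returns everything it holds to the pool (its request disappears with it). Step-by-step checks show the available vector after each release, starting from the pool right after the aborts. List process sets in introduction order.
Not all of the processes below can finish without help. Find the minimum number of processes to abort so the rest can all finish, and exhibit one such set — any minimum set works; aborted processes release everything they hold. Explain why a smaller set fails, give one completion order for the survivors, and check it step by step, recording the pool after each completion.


Abort J8.
Key observation: no ordering could ever have run J3 before the abort of J8; with (1, 3) back in the pool it fits at step 1.
Minimality: the empty abort set fails — the state is deadlocked as it stands.
One survivor order: J3, J1, J7, J5. Walking it through (post-abort pool first):
  pool = (2, 3)
  J3 needs (1, 3) <= (2, 3) -> finishes; pool += (3, 0) = (5, 3)
  J1 needs (4, 2) <= (5, 3) -> finishes; pool += (0, 1) = (5, 4)
  J7 needs (0, 1) <= (5, 4) -> finishes; pool += (0, 1) = (5, 5)
  J5 needs (1, 0) <= (5, 5) -> finishes; pool += (0, 1) = (5, 6)


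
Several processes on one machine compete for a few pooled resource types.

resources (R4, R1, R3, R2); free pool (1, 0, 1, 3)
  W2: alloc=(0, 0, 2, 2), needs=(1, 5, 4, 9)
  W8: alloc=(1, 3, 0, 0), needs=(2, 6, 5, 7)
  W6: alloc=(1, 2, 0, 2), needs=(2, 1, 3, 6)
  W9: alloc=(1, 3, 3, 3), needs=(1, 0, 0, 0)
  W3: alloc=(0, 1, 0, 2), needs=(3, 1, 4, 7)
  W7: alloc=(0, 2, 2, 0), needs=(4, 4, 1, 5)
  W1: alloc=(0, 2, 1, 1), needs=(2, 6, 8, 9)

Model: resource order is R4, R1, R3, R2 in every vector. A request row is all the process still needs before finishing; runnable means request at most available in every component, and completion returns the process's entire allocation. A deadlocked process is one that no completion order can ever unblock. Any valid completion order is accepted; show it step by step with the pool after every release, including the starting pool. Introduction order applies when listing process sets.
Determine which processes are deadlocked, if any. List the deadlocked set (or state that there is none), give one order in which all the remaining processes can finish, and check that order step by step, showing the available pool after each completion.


The deadlocked set is empty.
Key observation: W9 can run right away; the returned allocation unlocks the remaining processes in turn.
A valid finishing order for the others: W9, W6, W3, W2, W8, W7, W1. Verifying each step:
  pool = (1, 0, 1, 3)
  run W9 (needs (1, 0, 0, 0), free (1, 0, 1, 3)); after release of (1, 3, 3, 3) the pool is (2, 3, 4, 6)
  run W6 (needs (2, 1, 3, 6), free (2, 3, 4, 6)); after release of (1, 2, 0, 2) the pool is (3, 5, 4, 8)
  run W3 (needs (3, 1, 4, 7), free (3, 5, 4, 8)); after release of (0, 1, 0, 2) the pool is (3, 6, 4, 10)
  run W2 (needs (1, 5, 4, 9), free (3, 6, 4, 10)); after release of (0, 0, 2, 2) the pool is (3, 6, 6, 12)
  run W8 (needs (2, 6, 5, 7), free (3, 6, 6, 12)); after release of (1, 3, 0, 0) the pool is (4, 9, 6, 12)
  run W7 (needs (4, 4, 1, 5), free (4, 9, 6, 12)); after release of (0, 2, 2, 0) the pool is (4, 11, 8, 12)
  run W1 (needs (2, 6, 8, 9), free (4, 11, 8, 12)); after release of (0, 2, 1, 1) the pool is (4, 13, 9, 13)


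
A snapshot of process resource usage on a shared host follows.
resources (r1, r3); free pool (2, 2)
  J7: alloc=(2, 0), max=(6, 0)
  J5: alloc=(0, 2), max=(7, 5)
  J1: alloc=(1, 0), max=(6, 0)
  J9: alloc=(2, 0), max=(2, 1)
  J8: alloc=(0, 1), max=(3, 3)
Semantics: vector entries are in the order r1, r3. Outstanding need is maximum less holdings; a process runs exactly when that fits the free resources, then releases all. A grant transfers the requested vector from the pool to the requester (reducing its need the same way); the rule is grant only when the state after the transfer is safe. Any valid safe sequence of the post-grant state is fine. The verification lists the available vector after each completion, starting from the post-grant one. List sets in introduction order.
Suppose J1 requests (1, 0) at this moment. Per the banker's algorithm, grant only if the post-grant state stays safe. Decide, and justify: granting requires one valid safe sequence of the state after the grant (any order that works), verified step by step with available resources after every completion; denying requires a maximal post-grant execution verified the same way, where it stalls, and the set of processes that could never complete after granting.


DENY. Granting would leave the state unsafe.
Key observation: J9, J8 can finish, but then (3, 3) is all there is, and the blocked group's r1 demands exceed it.
After a pretend grant, a maximal execution: J9, J8 — then nothing else fits. Step-by-step check:
  pool = (1, 2)
  run J9 (needs (0, 1), free (1, 2)); after release of (2, 0) the pool is (3, 2)
  run J8 (needs (3, 2), free (3, 2)); after release of (0, 1) the pool is (3, 3)
  blocked: J7 wants (4, 0), pool (3, 3) — not enough r1
  blocked: J5 wants (7, 3), pool (3, 3) — not enough r1
  blocked: J1 wants (4, 0), pool (3, 3) — not enough r1
Processes that could never finish after the grant: J7, J5 and J1.


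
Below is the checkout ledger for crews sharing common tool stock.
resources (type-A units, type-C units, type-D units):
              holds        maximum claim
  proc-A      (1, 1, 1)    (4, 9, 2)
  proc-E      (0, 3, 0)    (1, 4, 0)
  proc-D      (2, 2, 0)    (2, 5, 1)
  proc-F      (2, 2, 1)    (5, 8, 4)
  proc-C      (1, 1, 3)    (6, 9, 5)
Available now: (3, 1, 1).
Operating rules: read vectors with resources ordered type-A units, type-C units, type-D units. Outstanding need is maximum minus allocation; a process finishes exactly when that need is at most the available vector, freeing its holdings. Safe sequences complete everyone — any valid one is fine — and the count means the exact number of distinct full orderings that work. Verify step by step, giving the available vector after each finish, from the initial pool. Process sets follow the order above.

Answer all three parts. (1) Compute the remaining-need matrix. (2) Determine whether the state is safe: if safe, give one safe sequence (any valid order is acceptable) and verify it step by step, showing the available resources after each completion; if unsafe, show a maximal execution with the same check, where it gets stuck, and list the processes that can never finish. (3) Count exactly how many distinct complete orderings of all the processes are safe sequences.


(1) Remaining need (order type-A units, type-C units, type-D units):
  proc-A: (3, 8, 1)
  proc-E: (1, 1, 0)
  proc-D: (0, 3, 1)
  proc-F: (3, 6, 3)
  proc-C: (5, 8, 2)
(2) UNSAFE.
Key observation: after proc-E, proc-D the pool peaks at (5, 6, 1), and each blocked process is short somewhere: proc-A on type-C units; proc-F on type-D units; proc-C on type-C units, type-D units.
The run proc-E, proc-D cannot be extended any further. Verifying each step:
  pool = (3, 1, 1)
  proc-E needs (1, 1, 0) <= (3, 1, 1) -> finishes; pool += (0, 3, 0) = (3, 4, 1)
  proc-D needs (0, 3, 1) <= (3, 4, 1) -> finishes; pool += (2, 2, 0) = (5, 6, 1)
  blocked: proc-A wants (3, 8, 1), pool (5, 6, 1) — not enough type-C units
  blocked: proc-F wants (3, 6, 3), pool (5, 6, 1) — not enough type-D units
  blocked: proc-C wants (5, 8, 2), pool (5, 6, 1) — not enough type-C units and type-D units
Never able to finish: proc-A, proc-F and proc-C.
(3) Precisely 0 of the possible complete orderings are safe sequences.


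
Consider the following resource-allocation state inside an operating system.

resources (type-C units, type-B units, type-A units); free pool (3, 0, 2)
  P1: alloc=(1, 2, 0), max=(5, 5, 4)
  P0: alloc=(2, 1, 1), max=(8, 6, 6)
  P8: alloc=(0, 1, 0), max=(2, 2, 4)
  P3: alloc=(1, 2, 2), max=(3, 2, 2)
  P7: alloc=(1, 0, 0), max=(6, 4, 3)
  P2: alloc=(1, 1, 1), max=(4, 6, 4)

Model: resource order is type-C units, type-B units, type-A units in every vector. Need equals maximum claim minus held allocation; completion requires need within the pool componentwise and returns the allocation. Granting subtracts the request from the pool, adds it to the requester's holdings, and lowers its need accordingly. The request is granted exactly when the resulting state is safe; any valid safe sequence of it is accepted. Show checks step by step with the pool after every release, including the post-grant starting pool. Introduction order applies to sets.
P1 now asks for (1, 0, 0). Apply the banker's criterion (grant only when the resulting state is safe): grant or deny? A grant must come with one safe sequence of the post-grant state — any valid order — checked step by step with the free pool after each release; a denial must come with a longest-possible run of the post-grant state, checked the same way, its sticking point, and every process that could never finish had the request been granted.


GRANT. The post-grant state is safe; one safe sequence: P3, P8, P1, P2, P7, P0.
Key observation: the grant leaves (2, 0, 2) free — enough for P3, whose release restarts the cascade.
Verifying the post-grant state step by step:
  pool = (2, 0, 2)
  run P3 (needs (2, 0, 0), free (2, 0, 2)); after release of (1, 2, 2) the pool is (3, 2, 4)
  run P8 (needs (2, 1, 4), free (3, 2, 4)); after release of (0, 1, 0) the pool is (3, 3, 4)
  run P1 (needs (3, 3, 4), free (3, 3, 4)); after release of (2, 2, 0) the pool is (5, 5, 4)
  run P2 (needs (3, 5, 3), free (5, 5, 4)); after release of (1, 1, 1) the pool is (6, 6, 5)
  run P7 (needs (5, 4, 3), free (6, 6, 5)); after release of (1, 0, 0) the pool is (7, 6, 5)
  run P0 (needs (6, 5, 5), free (7, 6, 5)); after release of (2, 1, 1) the pool is (9, 7, 6)


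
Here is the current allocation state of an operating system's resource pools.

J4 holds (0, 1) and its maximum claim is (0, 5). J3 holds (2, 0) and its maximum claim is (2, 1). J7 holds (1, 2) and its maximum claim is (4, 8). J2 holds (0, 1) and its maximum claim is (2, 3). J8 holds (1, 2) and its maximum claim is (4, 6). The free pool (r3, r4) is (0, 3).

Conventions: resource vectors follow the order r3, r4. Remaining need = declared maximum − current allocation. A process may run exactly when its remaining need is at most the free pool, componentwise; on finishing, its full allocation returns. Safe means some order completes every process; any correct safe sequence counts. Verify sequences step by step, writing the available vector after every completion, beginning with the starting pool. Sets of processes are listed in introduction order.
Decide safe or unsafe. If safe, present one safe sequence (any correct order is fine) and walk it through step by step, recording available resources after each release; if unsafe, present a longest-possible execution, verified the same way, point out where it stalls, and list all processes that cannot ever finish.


UNSAFE — no complete ordering exists.
Key observation: even finishing J3, J2, J4 leaves just (2, 5) free — too little r3 for any of the remaining processes.
The run J3, J2, J4 cannot be extended any further. Step-by-step check:
  pool = (0, 3)
  J3: need (0, 1) fits (0, 3); releases (2, 0), pool now (2, 3)
  J2: need (2, 2) fits (2, 3); releases (0, 1), pool now (2, 4)
  J4: need (0, 4) fits (2, 4); releases (0, 1), pool now (2, 5)
  J7 still needs (3, 6) but only (2, 5) is free — short on r3 and r4
  J8 still needs (3, 4) but only (2, 5) is free — short on r3
Permanently blocked: J7 and J8.


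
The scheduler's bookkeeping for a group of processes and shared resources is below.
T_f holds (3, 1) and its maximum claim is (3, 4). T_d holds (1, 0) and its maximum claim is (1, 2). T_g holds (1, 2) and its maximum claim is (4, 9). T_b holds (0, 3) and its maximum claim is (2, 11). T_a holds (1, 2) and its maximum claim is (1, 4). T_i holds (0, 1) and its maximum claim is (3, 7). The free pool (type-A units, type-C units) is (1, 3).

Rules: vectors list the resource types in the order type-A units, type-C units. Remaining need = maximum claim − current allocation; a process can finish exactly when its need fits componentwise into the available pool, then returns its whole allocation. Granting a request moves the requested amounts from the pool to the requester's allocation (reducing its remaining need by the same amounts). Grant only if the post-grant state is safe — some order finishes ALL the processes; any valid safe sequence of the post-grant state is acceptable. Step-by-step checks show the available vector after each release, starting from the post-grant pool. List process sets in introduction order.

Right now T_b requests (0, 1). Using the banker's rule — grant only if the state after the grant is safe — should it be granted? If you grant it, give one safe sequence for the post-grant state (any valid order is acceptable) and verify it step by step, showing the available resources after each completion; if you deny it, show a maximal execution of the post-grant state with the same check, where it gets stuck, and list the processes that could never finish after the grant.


DENY. Granting would leave the state unsafe.
Key observation: the wall is type-C units: completing T_a, T_f, T_d brings the pool only to (6, 5), and all the rest need more.
On the post-grant state, T_a, T_f, T_d is a maximal run — nothing extends it. Verifying each step:
  pool = (1, 2)
  T_a needs (0, 2) <= (1, 2) -> finishes; pool += (1, 2) = (2, 4)
  T_f needs (0, 3) <= (2, 4) -> finishes; pool += (3, 1) = (5, 5)
  T_d needs (0, 2) <= (5, 5) -> finishes; pool += (1, 0) = (6, 5)
  blocked: T_g wants (3, 7), pool (6, 5) — not enough type-C units
  blocked: T_b wants (2, 7), pool (6, 5) — not enough type-C units
  blocked: T_i wants (3, 6), pool (6, 5) — not enough type-C units
Processes that could never finish after the grant: T_g, T_b and T_i.
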